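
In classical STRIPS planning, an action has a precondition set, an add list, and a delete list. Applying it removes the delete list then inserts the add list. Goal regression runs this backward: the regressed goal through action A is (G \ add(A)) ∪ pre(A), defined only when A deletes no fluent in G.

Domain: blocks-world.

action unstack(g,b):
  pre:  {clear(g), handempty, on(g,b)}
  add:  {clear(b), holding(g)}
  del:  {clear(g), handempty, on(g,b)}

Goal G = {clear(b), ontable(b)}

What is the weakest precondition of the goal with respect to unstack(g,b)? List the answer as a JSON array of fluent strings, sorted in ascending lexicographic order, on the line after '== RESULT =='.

Regress:
  G ∩ del = {}  (empty — regression defined)
  G \ add = {clear(b), ontable(b)} \ {clear(b), holding(g)} = {ontable(b)}
  ∪ pre   = {ontable(b)} ∪ {clear(g), handempty, on(g,b)}
          = {clear(g), handempty, on(g,b), ontable(b)}

== RESULT ==
["clear(g)", "handempty", "on(g,b)", "ontable(b)"]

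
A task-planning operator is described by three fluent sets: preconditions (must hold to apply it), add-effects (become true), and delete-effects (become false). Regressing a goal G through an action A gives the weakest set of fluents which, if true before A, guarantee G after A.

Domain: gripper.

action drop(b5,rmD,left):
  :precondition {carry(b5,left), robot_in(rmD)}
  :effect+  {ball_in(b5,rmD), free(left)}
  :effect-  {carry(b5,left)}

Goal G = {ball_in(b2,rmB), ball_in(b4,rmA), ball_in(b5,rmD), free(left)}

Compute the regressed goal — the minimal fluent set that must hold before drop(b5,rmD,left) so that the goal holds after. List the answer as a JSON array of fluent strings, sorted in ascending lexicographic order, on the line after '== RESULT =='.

Regress:
  G ∩ del = {}  (empty — regression defined)
  G \ add = {ball_in(b2,rmB), ball_in(b4,rmA), ball_in(b5,rmD), free(left)} \ {ball_in(b5,rmD), free(left)} = {ball_in(b2,rmB), ball_in(b4,rmA)}
  ∪ pre   = {ball_in(b2,rmB), ball_in(b4,rmA)} ∪ {carry(b5,left), robot_in(rmD)}
          = {ball_in(b2,rmB), ball_in(b4,rmA), carry(b5,left), robot_in(rmD)}

== RESULT ==
["ball_in(b2,rmB)", "ball_in(b4,rmA)", "carry(b5,left)", "robot_in(rmD)"]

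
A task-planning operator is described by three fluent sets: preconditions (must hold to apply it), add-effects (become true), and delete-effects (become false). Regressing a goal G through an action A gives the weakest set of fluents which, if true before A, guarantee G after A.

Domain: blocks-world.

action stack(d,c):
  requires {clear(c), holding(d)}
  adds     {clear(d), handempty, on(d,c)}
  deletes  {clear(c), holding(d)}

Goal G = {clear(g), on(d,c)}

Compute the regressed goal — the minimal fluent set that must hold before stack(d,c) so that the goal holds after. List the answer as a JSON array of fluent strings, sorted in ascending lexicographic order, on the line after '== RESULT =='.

Regress:
  G ∩ del = {}  (empty — regression defined)
  G \ add = {clear(g), on(d,c)} \ {clear(d), handempty, on(d,c)} = {clear(g)}
  ∪ pre   = {clear(g)} ∪ {clear(c), holding(d)}
          = {clear(c), clear(g), holding(d)}

== RESULT ==
["clear(c)", "clear(g)", "holding(d)"]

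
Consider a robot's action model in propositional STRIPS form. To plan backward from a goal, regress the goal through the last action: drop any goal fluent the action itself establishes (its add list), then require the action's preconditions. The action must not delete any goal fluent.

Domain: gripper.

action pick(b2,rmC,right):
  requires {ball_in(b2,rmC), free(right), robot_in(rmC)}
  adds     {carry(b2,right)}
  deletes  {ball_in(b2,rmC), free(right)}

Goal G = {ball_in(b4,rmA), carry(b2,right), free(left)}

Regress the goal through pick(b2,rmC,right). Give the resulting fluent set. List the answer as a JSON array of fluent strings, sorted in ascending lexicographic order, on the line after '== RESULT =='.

Compute (G \ add) ∪ pre:
  G ∩ del = {}  (empty — regression defined)
  G \ add = {ball_in(b4,rmA), carry(b2,right), free(left)} \ {carry(b2,right)} = {ball_in(b4,rmA), free(left)}
  ∪ pre   = {ball_in(b4,rmA), free(left)} ∪ {ball_in(b2,rmC), free(right), robot_in(rmC)}
          = {ball_in(b2,rmC), ball_in(b4,rmA), free(left), free(right), robot_in(rmC)}

== RESULT ==
["ball_in(b2,rmC)", "ball_in(b4,rmA)", "free(left)", "free(right)", "robot_in(rmC)"]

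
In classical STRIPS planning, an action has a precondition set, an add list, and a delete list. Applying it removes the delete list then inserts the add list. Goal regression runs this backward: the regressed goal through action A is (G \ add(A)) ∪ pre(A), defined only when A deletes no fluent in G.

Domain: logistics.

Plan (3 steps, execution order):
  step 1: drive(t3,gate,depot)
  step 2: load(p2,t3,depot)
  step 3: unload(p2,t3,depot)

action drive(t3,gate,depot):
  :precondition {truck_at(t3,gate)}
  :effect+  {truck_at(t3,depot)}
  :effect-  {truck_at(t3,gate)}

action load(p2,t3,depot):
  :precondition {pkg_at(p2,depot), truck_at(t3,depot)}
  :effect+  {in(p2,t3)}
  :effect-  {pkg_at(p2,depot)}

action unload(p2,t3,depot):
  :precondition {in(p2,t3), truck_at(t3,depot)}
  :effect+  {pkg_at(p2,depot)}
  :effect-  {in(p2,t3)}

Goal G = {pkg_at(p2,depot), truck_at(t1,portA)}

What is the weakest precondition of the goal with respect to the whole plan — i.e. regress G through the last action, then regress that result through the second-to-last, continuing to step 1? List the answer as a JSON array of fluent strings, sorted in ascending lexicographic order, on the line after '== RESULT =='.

Work backward from the goal:
  through step 3 (unload(p2,t3,depot)): drop {pkg_at(p2,depot)}, keep {truck_at(t1,portA)}, require {in(p2,t3), truck_at(t3,depot)}
    → {in(p2,t3), truck_at(t1,portA), truck_at(t3,depot)}
  through step 2 (load(p2,t3,depot)): drop {in(p2,t3)}, keep {truck_at(t1,portA), truck_at(t3,depot)}, require {pkg_at(p2,depot), truck_at(t3,depot)}
    → {pkg_at(p2,depot), truck_at(t1,portA), truck_at(t3,depot)}
  through step 1 (drive(t3,gate,depot)): drop {truck_at(t3,depot)}, keep {pkg_at(p2,depot), truck_at(t1,portA)}, require {truck_at(t3,gate)}
    → {pkg_at(p2,depot), truck_at(t1,portA), truck_at(t3,gate)}

== RESULT ==
["pkg_at(p2,depot)", "truck_at(t1,portA)", "truck_at(t3,gate)"]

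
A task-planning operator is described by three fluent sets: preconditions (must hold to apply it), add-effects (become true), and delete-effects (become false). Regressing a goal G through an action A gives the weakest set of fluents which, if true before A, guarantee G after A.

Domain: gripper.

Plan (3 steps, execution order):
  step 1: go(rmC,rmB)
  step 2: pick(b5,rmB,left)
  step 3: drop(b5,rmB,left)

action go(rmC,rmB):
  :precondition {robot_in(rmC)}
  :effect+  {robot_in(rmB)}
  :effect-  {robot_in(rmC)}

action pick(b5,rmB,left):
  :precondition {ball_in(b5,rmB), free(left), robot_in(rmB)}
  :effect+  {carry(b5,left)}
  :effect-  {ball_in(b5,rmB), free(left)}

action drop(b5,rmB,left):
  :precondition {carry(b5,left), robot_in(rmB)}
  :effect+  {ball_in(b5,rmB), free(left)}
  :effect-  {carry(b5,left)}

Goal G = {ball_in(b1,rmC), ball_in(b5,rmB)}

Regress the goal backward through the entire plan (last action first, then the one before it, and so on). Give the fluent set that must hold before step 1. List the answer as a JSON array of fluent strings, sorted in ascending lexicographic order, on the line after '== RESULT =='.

Work backward from the goal:
  through step 3 (drop(b5,rmB,left)): drop {ball_in(b5,rmB)}, keep {ball_in(b1,rmC)}, require {carry(b5,left), robot_in(rmB)}
    → {ball_in(b1,rmC), carry(b5,left), robot_in(rmB)}
  through step 2 (pick(b5,rmB,left)): drop {carry(b5,left)}, keep {ball_in(b1,rmC), robot_in(rmB)}, require {ball_in(b5,rmB), free(left), robot_in(rmB)}
    → {ball_in(b1,rmC), ball_in(b5,rmB), free(left), robot_in(rmB)}
  through step 1 (go(rmC,rmB)): drop {robot_in(rmB)}, keep {ball_in(b1,rmC), ball_in(b5,rmB), free(left)}, require {robot_in(rmC)}
    → {ball_in(b1,rmC), ball_in(b5,rmB), free(left), robot_in(rmC)}

== RESULT ==
["ball_in(b1,rmC)", "ball_in(b5,rmB)", "free(left)", "robot_in(rmC)"]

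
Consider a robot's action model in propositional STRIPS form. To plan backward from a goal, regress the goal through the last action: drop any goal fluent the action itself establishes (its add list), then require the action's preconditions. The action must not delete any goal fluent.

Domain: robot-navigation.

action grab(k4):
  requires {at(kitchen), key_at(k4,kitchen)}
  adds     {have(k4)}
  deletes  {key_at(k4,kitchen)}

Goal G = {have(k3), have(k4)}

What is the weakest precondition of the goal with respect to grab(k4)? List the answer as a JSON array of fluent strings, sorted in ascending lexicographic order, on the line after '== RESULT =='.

Regress:
  G ∩ del = {}  (empty — regression defined)
  G \ add = {have(k3), have(k4)} \ {have(k4)} = {have(k3)}
  ∪ pre   = {have(k3)} ∪ {at(kitchen), key_at(k4,kitchen)}
          = {at(kitchen), have(k3), key_at(k4,kitchen)}

== RESULT ==
["at(kitchen)", "have(k3)", "key_at(k4,kitchen)"]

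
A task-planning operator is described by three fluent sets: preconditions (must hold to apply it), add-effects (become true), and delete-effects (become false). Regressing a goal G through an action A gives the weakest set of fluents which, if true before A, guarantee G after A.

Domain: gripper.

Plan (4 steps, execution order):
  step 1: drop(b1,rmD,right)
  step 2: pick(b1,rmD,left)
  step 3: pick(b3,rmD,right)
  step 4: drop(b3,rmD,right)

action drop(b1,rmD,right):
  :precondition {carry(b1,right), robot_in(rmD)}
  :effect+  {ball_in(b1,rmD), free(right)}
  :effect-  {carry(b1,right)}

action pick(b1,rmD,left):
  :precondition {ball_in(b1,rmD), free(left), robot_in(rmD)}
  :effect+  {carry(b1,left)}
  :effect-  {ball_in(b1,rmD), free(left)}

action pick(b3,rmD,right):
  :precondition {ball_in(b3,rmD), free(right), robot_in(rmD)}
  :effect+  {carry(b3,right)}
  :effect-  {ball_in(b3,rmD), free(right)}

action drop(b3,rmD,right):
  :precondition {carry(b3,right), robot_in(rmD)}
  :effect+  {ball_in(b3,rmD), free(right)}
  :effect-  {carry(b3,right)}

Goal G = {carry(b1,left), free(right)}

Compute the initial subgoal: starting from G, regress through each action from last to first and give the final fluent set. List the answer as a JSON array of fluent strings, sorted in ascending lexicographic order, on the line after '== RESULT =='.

Work backward from the goal:
  through step 4 (drop(b3,rmD,right)): drop {free(right)}, keep {carry(b1,left)}, require {carry(b3,right), robot_in(rmD)}
    → {carry(b1,left), carry(b3,right), robot_in(rmD)}
  through step 3 (pick(b3,rmD,right)): drop {carry(b3,right)}, keep {carry(b1,left), robot_in(rmD)}, require {ball_in(b3,rmD), free(right), robot_in(rmD)}
    → {ball_in(b3,rmD), carry(b1,left), free(right), robot_in(rmD)}
  through step 2 (pick(b1,rmD,left)): drop {carry(b1,left)}, keep {ball_in(b3,rmD), free(right), robot_in(rmD)}, require {ball_in(b1,rmD), free(left), robot_in(rmD)}
    → {ball_in(b1,rmD), ball_in(b3,rmD), free(left), free(right), robot_in(rmD)}
  through step 1 (drop(b1,rmD,right)): drop {ball_in(b1,rmD), free(right)}, keep {ball_in(b3,rmD), free(left), robot_in(rmD)}, require {carry(b1,right), robot_in(rmD)}
    → {ball_in(b3,rmD), carry(b1,right), free(left), robot_in(rmD)}

== RESULT ==
["ball_in(b3,rmD)", "carry(b1,right)", "free(left)", "robot_in(rmD)"]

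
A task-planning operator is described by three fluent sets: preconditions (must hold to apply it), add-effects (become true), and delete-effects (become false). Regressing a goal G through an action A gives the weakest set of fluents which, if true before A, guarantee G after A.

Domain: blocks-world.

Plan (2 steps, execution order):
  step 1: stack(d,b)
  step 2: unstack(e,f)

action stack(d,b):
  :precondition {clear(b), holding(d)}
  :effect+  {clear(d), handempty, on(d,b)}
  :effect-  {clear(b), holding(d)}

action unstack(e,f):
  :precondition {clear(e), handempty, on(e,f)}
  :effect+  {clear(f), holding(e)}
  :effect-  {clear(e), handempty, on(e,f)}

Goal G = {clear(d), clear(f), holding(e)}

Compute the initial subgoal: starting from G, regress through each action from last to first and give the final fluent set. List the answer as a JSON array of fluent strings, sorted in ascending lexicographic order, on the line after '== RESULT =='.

Work backward from the goal:
  through step 2 (unstack(e,f)): drop {clear(f), holding(e)}, keep {clear(d)}, require {clear(e), handempty, on(e,f)}
    → {clear(d), clear(e), handempty, on(e,f)}
  through step 1 (stack(d,b)): drop {clear(d), handempty}, keep {clear(e), on(e,f)}, require {clear(b), holding(d)}
    → {clear(b), clear(e), holding(d), on(e,f)}

== RESULT ==
["clear(b)", "clear(e)", "holding(d)", "on(e,f)"]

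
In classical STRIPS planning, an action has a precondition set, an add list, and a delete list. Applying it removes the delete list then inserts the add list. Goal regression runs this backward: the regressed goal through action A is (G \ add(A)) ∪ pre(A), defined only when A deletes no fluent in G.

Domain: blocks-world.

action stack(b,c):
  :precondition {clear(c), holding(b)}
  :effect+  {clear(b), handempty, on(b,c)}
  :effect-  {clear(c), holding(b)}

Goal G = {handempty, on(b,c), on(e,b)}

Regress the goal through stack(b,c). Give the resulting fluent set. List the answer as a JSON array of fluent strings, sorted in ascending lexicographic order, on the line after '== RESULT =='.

Regress:
  G ∩ del = {}  (empty — regression defined)
  G \ add = {handempty, on(b,c), on(e,b)} \ {clear(b), handempty, on(b,c)} = {on(e,b)}
  ∪ pre   = {on(e,b)} ∪ {clear(c), holding(b)}
          = {clear(c), holding(b), on(e,b)}

== RESULT ==
["clear(c)", "holding(b)", "on(e,b)"]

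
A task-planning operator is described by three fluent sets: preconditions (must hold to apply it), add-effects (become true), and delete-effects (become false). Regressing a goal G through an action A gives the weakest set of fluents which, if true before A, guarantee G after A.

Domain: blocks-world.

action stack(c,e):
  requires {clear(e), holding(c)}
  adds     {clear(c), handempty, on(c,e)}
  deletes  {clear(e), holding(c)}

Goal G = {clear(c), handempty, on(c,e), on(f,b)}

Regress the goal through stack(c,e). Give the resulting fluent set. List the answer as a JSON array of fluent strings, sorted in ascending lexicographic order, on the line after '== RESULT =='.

Compute (G \ add) ∪ pre:
  G ∩ del = {}  (empty — regression defined)
  G \ add = {clear(c), handempty, on(c,e), on(f,b)} \ {clear(c), handempty, on(c,e)} = {on(f,b)}
  ∪ pre   = {on(f,b)} ∪ {clear(e), holding(c)}
          = {clear(e), holding(c), on(f,b)}

== RESULT ==
["clear(e)", "holding(c)", "on(f,b)"]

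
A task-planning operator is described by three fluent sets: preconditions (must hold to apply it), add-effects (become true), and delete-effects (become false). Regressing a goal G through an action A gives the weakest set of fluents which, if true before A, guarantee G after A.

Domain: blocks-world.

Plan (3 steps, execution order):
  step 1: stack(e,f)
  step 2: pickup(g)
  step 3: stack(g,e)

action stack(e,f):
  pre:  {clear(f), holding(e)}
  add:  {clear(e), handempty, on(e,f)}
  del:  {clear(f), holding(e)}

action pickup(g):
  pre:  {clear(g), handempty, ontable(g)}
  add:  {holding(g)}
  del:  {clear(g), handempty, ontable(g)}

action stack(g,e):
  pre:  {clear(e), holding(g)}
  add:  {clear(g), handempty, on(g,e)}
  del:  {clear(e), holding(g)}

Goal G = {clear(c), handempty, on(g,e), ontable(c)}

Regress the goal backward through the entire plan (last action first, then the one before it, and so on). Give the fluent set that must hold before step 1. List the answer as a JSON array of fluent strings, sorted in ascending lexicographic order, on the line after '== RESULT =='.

Regress step by step:
  through step 3 (stack(g,e)): drop {handempty, on(g,e)}, keep {clear(c), ontable(c)}, require {clear(e), holding(g)}
    → {clear(c), clear(e), holding(g), ontable(c)}
  through step 2 (pickup(g)): drop {holding(g)}, keep {clear(c), clear(e), ontable(c)}, require {clear(g), handempty, ontable(g)}
    → {clear(c), clear(e), clear(g), handempty, ontable(c), ontable(g)}
  through step 1 (stack(e,f)): drop {clear(e), handempty}, keep {clear(c), clear(g), ontable(c), ontable(g)}, require {clear(f), holding(e)}
    → {clear(c), clear(f), clear(g), holding(e), ontable(c), ontable(g)}

== RESULT ==
["clear(c)", "clear(f)", "clear(g)", "holding(e)", "ontable(c)", "ontable(g)"]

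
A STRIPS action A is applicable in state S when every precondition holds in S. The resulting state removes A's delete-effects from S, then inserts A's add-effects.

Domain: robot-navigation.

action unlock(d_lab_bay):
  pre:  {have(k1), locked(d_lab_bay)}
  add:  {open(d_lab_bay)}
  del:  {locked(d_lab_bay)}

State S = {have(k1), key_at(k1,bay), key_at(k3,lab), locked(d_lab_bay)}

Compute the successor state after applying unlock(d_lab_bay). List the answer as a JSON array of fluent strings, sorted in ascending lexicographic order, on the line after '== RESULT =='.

Progress:
  pre ⊆ S: {have(k1), locked(d_lab_bay)} ⊆ S  — applicable
  S \ del = {have(k1), key_at(k1,bay), key_at(k3,lab)}
  ∪ add   = {have(k1), key_at(k1,bay), key_at(k3,lab), open(d_lab_bay)}

== RESULT ==
["have(k1)", "key_at(k1,bay)", "key_at(k3,lab)", "open(d_lab_bay)"]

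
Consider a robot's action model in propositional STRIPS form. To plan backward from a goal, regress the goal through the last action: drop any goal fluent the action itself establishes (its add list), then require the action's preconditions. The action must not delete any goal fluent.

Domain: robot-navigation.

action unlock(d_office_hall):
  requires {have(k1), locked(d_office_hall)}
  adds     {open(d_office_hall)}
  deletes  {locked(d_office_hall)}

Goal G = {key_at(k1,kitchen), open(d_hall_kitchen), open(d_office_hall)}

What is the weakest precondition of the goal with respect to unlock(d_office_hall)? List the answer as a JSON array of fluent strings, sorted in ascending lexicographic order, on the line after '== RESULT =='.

Regress:
  G ∩ del = {}  (empty — regression defined)
  G \ add = {key_at(k1,kitchen), open(d_hall_kitchen), open(d_office_hall)} \ {open(d_office_hall)} = {key_at(k1,kitchen), open(d_hall_kitchen)}
  ∪ pre   = {key_at(k1,kitchen), open(d_hall_kitchen)} ∪ {have(k1), locked(d_office_hall)}
          = {have(k1), key_at(k1,kitchen), locked(d_office_hall), open(d_hall_kitchen)}

== RESULT ==
["have(k1)", "key_at(k1,kitchen)", "locked(d_office_hall)", "open(d_hall_kitchen)"]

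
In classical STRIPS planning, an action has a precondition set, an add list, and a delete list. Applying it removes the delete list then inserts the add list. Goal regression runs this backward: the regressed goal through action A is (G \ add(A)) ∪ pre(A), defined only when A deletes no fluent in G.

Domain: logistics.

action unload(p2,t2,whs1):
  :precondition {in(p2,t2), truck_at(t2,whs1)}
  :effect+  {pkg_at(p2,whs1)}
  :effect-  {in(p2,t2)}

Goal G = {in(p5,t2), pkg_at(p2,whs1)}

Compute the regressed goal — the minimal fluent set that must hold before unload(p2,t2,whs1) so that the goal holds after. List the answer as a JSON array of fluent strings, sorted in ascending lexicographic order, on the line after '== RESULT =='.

Compute (G \ add) ∪ pre:
  G ∩ del = {}  (empty — regression defined)
  G \ add = {in(p5,t2), pkg_at(p2,whs1)} \ {pkg_at(p2,whs1)} = {in(p5,t2)}
  ∪ pre   = {in(p5,t2)} ∪ {in(p2,t2), truck_at(t2,whs1)}
          = {in(p2,t2), in(p5,t2), truck_at(t2,whs1)}

== RESULT ==
["in(p2,t2)", "in(p5,t2)", "truck_at(t2,whs1)"]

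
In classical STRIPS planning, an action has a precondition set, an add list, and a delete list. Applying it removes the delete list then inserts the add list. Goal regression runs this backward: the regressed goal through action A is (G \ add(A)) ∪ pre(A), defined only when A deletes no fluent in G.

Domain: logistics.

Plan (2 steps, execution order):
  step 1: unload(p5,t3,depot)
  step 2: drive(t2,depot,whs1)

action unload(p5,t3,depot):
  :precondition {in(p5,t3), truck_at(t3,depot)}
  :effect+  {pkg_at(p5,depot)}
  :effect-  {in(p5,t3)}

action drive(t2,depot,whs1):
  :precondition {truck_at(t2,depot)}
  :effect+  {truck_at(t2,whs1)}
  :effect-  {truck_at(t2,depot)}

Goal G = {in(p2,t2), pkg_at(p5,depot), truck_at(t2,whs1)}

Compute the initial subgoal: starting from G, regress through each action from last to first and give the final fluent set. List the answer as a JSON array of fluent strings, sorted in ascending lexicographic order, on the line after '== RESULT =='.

Regress step by step:
  through step 2 (drive(t2,depot,whs1)): drop {truck_at(t2,whs1)}, keep {in(p2,t2), pkg_at(p5,depot)}, require {truck_at(t2,depot)}
    → {in(p2,t2), pkg_at(p5,depot), truck_at(t2,depot)}
  through step 1 (unload(p5,t3,depot)): drop {pkg_at(p5,depot)}, keep {in(p2,t2), truck_at(t2,depot)}, require {in(p5,t3), truck_at(t3,depot)}
    → {in(p2,t2), in(p5,t3), truck_at(t2,depot), truck_at(t3,depot)}

== RESULT ==
["in(p2,t2)", "in(p5,t3)", "truck_at(t2,depot)", "truck_at(t3,depot)"]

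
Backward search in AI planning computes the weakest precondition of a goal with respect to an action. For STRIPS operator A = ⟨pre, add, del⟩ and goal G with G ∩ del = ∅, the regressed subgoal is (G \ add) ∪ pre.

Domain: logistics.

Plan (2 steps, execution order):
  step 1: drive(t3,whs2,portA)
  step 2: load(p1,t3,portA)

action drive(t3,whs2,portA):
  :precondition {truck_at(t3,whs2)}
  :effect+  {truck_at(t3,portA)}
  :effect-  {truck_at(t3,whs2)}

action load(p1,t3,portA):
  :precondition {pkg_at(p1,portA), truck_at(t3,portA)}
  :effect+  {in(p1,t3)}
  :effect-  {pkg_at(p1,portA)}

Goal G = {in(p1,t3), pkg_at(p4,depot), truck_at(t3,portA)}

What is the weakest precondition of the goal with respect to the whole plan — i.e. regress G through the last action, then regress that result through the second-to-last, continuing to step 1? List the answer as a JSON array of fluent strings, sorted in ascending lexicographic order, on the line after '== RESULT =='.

Regress step by step:
  through step 2 (load(p1,t3,portA)): drop {in(p1,t3)}, keep {pkg_at(p4,depot), truck_at(t3,portA)}, require {pkg_at(p1,portA), truck_at(t3,portA)}
    → {pkg_at(p1,portA), pkg_at(p4,depot), truck_at(t3,portA)}
  through step 1 (drive(t3,whs2,portA)): drop {truck_at(t3,portA)}, keep {pkg_at(p1,portA), pkg_at(p4,depot)}, require {truck_at(t3,whs2)}
    → {pkg_at(p1,portA), pkg_at(p4,depot), truck_at(t3,whs2)}

== RESULT ==
["pkg_at(p1,portA)", "pkg_at(p4,depot)", "truck_at(t3,whs2)"]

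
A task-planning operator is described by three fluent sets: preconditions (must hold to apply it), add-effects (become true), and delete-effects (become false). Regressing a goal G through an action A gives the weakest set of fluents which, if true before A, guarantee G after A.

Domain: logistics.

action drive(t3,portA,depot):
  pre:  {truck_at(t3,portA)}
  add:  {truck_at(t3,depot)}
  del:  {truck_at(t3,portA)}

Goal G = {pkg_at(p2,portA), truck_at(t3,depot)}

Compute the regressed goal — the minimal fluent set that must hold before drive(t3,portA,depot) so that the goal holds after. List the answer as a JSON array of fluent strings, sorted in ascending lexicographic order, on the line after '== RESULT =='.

Regress:
  G ∩ del = {}  (empty — regression defined)
  G \ add = {pkg_at(p2,portA), truck_at(t3,depot)} \ {truck_at(t3,depot)} = {pkg_at(p2,portA)}
  ∪ pre   = {pkg_at(p2,portA)} ∪ {truck_at(t3,portA)}
          = {pkg_at(p2,portA), truck_at(t3,portA)}

== RESULT ==
["pkg_at(p2,portA)", "truck_at(t3,portA)"]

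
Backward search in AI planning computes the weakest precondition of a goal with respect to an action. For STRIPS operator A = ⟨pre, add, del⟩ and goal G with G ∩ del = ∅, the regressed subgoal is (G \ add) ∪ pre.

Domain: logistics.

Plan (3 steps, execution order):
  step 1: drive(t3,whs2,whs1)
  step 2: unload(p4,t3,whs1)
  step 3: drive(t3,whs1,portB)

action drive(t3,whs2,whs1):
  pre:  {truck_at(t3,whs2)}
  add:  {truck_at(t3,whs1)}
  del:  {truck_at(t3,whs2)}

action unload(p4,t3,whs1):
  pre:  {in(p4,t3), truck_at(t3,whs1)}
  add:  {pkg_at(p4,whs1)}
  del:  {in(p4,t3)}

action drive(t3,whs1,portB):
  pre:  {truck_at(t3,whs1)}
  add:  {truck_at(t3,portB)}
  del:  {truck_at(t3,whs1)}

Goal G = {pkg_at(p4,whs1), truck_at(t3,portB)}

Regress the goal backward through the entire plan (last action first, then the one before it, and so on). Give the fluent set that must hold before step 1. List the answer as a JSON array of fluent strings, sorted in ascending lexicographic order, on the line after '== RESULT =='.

Regress step by step:
  through step 3 (drive(t3,whs1,portB)): drop {truck_at(t3,portB)}, keep {pkg_at(p4,whs1)}, require {truck_at(t3,whs1)}
    → {pkg_at(p4,whs1), truck_at(t3,whs1)}
  through step 2 (unload(p4,t3,whs1)): drop {pkg_at(p4,whs1)}, keep {truck_at(t3,whs1)}, require {in(p4,t3), truck_at(t3,whs1)}
    → {in(p4,t3), truck_at(t3,whs1)}
  through step 1 (drive(t3,whs2,whs1)): drop {truck_at(t3,whs1)}, keep {in(p4,t3)}, require {truck_at(t3,whs2)}
    → {in(p4,t3), truck_at(t3,whs2)}

== RESULT ==
["in(p4,t3)", "truck_at(t3,whs2)"]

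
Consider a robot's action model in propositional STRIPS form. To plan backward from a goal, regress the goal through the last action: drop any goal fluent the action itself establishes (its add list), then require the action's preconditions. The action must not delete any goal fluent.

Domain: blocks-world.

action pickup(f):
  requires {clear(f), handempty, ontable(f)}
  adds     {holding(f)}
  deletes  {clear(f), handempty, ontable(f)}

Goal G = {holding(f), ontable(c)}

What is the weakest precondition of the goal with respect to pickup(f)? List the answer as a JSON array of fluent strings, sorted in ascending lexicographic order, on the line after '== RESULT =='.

Compute (G \ add) ∪ pre:
  G ∩ del = {}  (empty — regression defined)
  G \ add = {holding(f), ontable(c)} \ {holding(f)} = {ontable(c)}
  ∪ pre   = {ontable(c)} ∪ {clear(f), handempty, ontable(f)}
          = {clear(f), handempty, ontable(c), ontable(f)}

== RESULT ==
["clear(f)", "handempty", "ontable(c)", "ontable(f)"]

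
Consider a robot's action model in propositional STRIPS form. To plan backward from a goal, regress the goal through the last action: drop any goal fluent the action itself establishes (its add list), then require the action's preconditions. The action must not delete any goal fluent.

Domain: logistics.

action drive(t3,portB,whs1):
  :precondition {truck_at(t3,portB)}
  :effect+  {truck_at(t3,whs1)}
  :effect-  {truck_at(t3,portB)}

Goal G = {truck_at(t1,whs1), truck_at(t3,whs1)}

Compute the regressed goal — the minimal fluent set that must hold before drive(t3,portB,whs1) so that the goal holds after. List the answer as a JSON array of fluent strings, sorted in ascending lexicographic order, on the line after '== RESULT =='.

Compute (G \ add) ∪ pre:
  G ∩ del = {}  (empty — regression defined)
  G \ add = {truck_at(t1,whs1), truck_at(t3,whs1)} \ {truck_at(t3,whs1)} = {truck_at(t1,whs1)}
  ∪ pre   = {truck_at(t1,whs1)} ∪ {truck_at(t3,portB)}
          = {truck_at(t1,whs1), truck_at(t3,portB)}

== RESULT ==
["truck_at(t1,whs1)", "truck_at(t3,portB)"]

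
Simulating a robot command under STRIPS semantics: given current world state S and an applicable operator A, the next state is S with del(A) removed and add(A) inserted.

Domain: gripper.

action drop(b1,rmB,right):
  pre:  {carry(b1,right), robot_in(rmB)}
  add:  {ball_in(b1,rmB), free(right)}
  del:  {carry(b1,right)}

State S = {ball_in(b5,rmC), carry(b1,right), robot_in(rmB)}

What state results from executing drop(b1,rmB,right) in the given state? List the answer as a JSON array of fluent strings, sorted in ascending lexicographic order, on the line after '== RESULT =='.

Progress:
  pre ⊆ S: {carry(b1,right), robot_in(rmB)} ⊆ S  — applicable
  S \ del = {ball_in(b5,rmC), robot_in(rmB)}
  ∪ add   = {ball_in(b1,rmB), ball_in(b5,rmC), free(right), robot_in(rmB)}

== RESULT ==
["ball_in(b1,rmB)", "ball_in(b5,rmC)", "free(right)", "robot_in(rmB)"]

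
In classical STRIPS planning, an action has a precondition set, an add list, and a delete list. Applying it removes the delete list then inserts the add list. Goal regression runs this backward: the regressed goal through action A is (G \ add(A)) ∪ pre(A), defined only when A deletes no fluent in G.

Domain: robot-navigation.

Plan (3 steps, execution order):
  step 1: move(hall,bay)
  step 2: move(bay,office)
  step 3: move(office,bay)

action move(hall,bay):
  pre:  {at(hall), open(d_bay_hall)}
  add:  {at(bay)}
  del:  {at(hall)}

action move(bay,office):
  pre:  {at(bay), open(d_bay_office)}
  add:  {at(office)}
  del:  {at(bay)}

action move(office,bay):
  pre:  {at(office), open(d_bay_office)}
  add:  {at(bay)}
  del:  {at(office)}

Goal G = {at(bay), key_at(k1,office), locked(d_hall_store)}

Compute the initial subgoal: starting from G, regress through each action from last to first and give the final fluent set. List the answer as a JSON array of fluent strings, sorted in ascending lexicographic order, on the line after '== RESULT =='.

Regress step by step:
  through step 3 (move(office,bay)): drop {at(bay)}, keep {key_at(k1,office), locked(d_hall_store)}, require {at(office), open(d_bay_office)}
    → {at(office), key_at(k1,office), locked(d_hall_store), open(d_bay_office)}
  through step 2 (move(bay,office)): drop {at(office)}, keep {key_at(k1,office), locked(d_hall_store), open(d_bay_office)}, require {at(bay), open(d_bay_office)}
    → {at(bay), key_at(k1,office), locked(d_hall_store), open(d_bay_office)}
  through step 1 (move(hall,bay)): drop {at(bay)}, keep {key_at(k1,office), locked(d_hall_store), open(d_bay_office)}, require {at(hall), open(d_bay_hall)}
    → {at(hall), key_at(k1,office), locked(d_hall_store), open(d_bay_hall), open(d_bay_office)}

== RESULT ==
["at(hall)", "key_at(k1,office)", "locked(d_hall_store)", "open(d_bay_hall)", "open(d_bay_office)"]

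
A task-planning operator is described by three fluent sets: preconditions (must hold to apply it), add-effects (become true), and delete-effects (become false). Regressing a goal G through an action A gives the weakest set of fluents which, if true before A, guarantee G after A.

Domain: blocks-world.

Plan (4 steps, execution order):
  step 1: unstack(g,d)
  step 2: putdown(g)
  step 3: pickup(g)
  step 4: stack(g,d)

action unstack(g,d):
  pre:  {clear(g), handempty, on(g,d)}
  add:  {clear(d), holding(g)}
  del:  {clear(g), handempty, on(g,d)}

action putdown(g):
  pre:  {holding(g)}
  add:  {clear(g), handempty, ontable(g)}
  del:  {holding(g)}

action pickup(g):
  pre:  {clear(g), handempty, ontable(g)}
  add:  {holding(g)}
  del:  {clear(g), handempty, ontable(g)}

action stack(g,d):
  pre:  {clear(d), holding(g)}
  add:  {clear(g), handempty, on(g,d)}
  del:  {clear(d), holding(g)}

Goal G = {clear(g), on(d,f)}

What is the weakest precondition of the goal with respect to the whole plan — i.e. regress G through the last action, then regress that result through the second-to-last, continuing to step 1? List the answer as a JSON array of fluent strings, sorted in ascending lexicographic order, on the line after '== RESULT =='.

Regress step by step:
  through step 4 (stack(g,d)): drop {clear(g)}, keep {on(d,f)}, require {clear(d), holding(g)}
    → {clear(d), holding(g), on(d,f)}
  through step 3 (pickup(g)): drop {holding(g)}, keep {clear(d), on(d,f)}, require {clear(g), handempty, ontable(g)}
    → {clear(d), clear(g), handempty, on(d,f), ontable(g)}
  through step 2 (putdown(g)): drop {clear(g), handempty, ontable(g)}, keep {clear(d), on(d,f)}, require {holding(g)}
    → {clear(d), holding(g), on(d,f)}
  through step 1 (unstack(g,d)): drop {clear(d), holding(g)}, keep {on(d,f)}, require {clear(g), handempty, on(g,d)}
    → {clear(g), handempty, on(d,f), on(g,d)}

== RESULT ==
["clear(g)", "handempty", "on(d,f)", "on(g,d)"]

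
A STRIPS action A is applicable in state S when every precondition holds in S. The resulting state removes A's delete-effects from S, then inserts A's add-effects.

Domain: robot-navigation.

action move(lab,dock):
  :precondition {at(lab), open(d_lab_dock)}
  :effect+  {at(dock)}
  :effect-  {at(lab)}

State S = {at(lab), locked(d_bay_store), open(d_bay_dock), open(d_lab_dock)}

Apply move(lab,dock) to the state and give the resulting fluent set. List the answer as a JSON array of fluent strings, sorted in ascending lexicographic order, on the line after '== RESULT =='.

Compute (S \ del) ∪ add:
  pre ⊆ S: {at(lab), open(d_lab_dock)} ⊆ S  — applicable
  S \ del = {locked(d_bay_store), open(d_bay_dock), open(d_lab_dock)}
  ∪ add   = {at(dock), locked(d_bay_store), open(d_bay_dock), open(d_lab_dock)}

== RESULT ==
["at(dock)", "locked(d_bay_store)", "open(d_bay_dock)", "open(d_lab_dock)"]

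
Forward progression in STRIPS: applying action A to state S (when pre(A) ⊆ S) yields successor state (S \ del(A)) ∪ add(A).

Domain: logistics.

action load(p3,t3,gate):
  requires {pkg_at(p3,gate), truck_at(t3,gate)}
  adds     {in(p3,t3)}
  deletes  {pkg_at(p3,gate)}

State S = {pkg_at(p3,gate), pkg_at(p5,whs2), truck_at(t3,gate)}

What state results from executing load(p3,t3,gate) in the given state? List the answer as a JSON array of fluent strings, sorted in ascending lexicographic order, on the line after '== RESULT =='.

Compute (S \ del) ∪ add:
  pre ⊆ S: {pkg_at(p3,gate), truck_at(t3,gate)} ⊆ S  — applicable
  S \ del = {pkg_at(p5,whs2), truck_at(t3,gate)}
  ∪ add   = {in(p3,t3), pkg_at(p5,whs2), truck_at(t3,gate)}

== RESULT ==
["in(p3,t3)", "pkg_at(p5,whs2)", "truck_at(t3,gate)"]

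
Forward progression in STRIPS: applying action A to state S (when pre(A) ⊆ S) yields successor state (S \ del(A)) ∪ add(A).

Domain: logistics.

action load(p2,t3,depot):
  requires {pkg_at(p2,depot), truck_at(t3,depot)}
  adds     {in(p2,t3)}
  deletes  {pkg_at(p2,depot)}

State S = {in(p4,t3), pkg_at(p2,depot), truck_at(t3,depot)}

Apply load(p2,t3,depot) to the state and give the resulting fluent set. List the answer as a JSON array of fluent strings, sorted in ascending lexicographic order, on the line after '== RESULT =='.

Progress:
  pre ⊆ S: {pkg_at(p2,depot), truck_at(t3,depot)} ⊆ S  — applicable
  S \ del = {in(p4,t3), truck_at(t3,depot)}
  ∪ add   = {in(p2,t3), in(p4,t3), truck_at(t3,depot)}

== RESULT ==
["in(p2,t3)", "in(p4,t3)", "truck_at(t3,depot)"]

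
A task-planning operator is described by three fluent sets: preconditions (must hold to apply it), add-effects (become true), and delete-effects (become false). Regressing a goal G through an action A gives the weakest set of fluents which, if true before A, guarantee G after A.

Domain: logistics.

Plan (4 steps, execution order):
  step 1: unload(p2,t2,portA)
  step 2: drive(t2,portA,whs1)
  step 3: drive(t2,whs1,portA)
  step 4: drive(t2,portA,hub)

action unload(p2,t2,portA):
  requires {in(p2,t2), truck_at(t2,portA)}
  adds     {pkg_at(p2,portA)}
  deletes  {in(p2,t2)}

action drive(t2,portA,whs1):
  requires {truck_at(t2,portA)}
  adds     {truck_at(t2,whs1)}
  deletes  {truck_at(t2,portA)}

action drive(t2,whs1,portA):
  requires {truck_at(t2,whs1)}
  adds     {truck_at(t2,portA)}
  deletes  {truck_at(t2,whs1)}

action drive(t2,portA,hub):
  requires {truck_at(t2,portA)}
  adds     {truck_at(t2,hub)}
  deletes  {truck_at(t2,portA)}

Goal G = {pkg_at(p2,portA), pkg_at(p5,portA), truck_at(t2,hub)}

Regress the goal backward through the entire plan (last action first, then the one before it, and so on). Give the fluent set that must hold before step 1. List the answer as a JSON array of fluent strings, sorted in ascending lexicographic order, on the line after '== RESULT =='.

Work backward from the goal:
  through step 4 (drive(t2,portA,hub)): drop {truck_at(t2,hub)}, keep {pkg_at(p2,portA), pkg_at(p5,portA)}, require {truck_at(t2,portA)}
    → {pkg_at(p2,portA), pkg_at(p5,portA), truck_at(t2,portA)}
  through step 3 (drive(t2,whs1,portA)): drop {truck_at(t2,portA)}, keep {pkg_at(p2,portA), pkg_at(p5,portA)}, require {truck_at(t2,whs1)}
    → {pkg_at(p2,portA), pkg_at(p5,portA), truck_at(t2,whs1)}
  through step 2 (drive(t2,portA,whs1)): drop {truck_at(t2,whs1)}, keep {pkg_at(p2,portA), pkg_at(p5,portA)}, require {truck_at(t2,portA)}
    → {pkg_at(p2,portA), pkg_at(p5,portA), truck_at(t2,portA)}
  through step 1 (unload(p2,t2,portA)): drop {pkg_at(p2,portA)}, keep {pkg_at(p5,portA), truck_at(t2,portA)}, require {in(p2,t2), truck_at(t2,portA)}
    → {in(p2,t2), pkg_at(p5,portA), truck_at(t2,portA)}

== RESULT ==
["in(p2,t2)", "pkg_at(p5,portA)", "truck_at(t2,portA)"]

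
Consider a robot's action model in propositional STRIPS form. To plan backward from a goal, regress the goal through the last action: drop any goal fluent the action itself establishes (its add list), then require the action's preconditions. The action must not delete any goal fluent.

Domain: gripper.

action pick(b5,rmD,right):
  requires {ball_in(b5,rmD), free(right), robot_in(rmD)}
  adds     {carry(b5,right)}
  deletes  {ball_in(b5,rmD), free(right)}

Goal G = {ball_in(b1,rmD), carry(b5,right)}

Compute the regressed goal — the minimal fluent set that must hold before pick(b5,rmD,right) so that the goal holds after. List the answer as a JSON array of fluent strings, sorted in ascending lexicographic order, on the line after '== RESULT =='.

Regress:
  G ∩ del = {}  (empty — regression defined)
  G \ add = {ball_in(b1,rmD), carry(b5,right)} \ {carry(b5,right)} = {ball_in(b1,rmD)}
  ∪ pre   = {ball_in(b1,rmD)} ∪ {ball_in(b5,rmD), free(right), robot_in(rmD)}
          = {ball_in(b1,rmD), ball_in(b5,rmD), free(right), robot_in(rmD)}

== RESULT ==
["ball_in(b1,rmD)", "ball_in(b5,rmD)", "free(right)", "robot_in(rmD)"]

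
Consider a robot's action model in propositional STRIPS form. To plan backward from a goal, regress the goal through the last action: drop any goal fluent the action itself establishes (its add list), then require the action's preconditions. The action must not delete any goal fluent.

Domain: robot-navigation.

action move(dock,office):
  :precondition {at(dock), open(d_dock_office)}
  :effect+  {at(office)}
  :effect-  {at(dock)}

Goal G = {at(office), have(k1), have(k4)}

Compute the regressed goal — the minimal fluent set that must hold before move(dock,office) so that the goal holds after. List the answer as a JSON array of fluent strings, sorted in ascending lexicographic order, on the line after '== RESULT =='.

Compute (G \ add) ∪ pre:
  G ∩ del = {}  (empty — regression defined)
  G \ add = {at(office), have(k1), have(k4)} \ {at(office)} = {have(k1), have(k4)}
  ∪ pre   = {have(k1), have(k4)} ∪ {at(dock), open(d_dock_office)}
          = {at(dock), have(k1), have(k4), open(d_dock_office)}

== RESULT ==
["at(dock)", "have(k1)", "have(k4)", "open(d_dock_office)"]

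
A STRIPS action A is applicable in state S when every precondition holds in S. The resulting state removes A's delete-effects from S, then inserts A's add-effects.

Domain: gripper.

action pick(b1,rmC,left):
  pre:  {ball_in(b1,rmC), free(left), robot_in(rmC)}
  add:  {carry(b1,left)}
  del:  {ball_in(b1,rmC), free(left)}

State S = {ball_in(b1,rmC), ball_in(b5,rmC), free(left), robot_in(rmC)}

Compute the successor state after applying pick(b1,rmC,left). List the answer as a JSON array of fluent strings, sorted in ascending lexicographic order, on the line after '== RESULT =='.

Compute (S \ del) ∪ add:
  pre ⊆ S: {ball_in(b1,rmC), free(left), robot_in(rmC)} ⊆ S  — applicable
  S \ del = {ball_in(b5,rmC), robot_in(rmC)}
  ∪ add   = {ball_in(b5,rmC), carry(b1,left), robot_in(rmC)}

== RESULT ==
["ball_in(b5,rmC)", "carry(b1,left)", "robot_in(rmC)"]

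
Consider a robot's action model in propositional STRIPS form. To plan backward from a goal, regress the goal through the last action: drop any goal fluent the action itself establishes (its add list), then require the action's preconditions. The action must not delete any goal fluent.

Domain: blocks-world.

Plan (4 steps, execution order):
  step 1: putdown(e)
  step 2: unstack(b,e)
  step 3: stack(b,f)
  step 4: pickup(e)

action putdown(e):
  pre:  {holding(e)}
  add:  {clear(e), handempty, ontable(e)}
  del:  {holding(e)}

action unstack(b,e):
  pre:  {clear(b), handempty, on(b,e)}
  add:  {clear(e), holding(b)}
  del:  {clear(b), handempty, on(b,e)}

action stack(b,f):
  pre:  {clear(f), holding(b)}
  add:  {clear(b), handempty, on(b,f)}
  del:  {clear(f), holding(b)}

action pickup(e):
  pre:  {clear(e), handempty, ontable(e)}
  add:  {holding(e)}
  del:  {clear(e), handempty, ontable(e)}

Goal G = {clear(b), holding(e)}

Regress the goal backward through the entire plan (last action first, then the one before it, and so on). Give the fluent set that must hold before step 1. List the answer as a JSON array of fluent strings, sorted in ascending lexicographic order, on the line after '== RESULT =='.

Work backward from the goal:
  through step 4 (pickup(e)): drop {holding(e)}, keep {clear(b)}, require {clear(e), handempty, ontable(e)}
    → {clear(b), clear(e), handempty, ontable(e)}
  through step 3 (stack(b,f)): drop {clear(b), handempty}, keep {clear(e), ontable(e)}, require {clear(f), holding(b)}
    → {clear(e), clear(f), holding(b), ontable(e)}
  through step 2 (unstack(b,e)): drop {clear(e), holding(b)}, keep {clear(f), ontable(e)}, require {clear(b), handempty, on(b,e)}
    → {clear(b), clear(f), handempty, on(b,e), ontable(e)}
  through step 1 (putdown(e)): drop {handempty, ontable(e)}, keep {clear(b), clear(f), on(b,e)}, require {holding(e)}
    → {clear(b), clear(f), holding(e), on(b,e)}

== RESULT ==
["clear(b)", "clear(f)", "holding(e)", "on(b,e)"]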